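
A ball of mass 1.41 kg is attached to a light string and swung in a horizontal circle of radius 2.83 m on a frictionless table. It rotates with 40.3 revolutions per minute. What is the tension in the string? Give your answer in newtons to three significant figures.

71.1 N

ω = 40.3 rev/min × 2π/60 = 4.220 rad/s, so v = ωr = 4.220 × 2.83 = 11.94 m/s.
The tension is the only horizontal force, so it supplies the full centripetal force: T = m v²/r = 1.41 × (11.94)²/2.83 = 1.41 × 142.6/2.83 = 71.07 N.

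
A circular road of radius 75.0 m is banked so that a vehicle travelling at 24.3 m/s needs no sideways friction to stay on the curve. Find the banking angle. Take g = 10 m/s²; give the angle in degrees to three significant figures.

For a frictionless banked turn: horizontally N sinθ = mv²/r and vertically N cosθ = mg.
Dividing: tanθ = v²/(r g) = (24.3)²/(75.0 × 10.0) = 590.5/750.0 = 0.7873.
θ = arctan(0.7873) = 38.21°.

38.2°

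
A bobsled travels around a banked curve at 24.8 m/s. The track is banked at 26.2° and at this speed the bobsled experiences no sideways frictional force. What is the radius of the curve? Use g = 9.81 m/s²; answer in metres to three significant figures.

127 m

Frictionless banking: tanθ = v²/(rg), so r = v²/(g tanθ).
r = (24.8)²/(9.81 × tan 26.2°) = 615.0/(9.81 × 0.4921) = 615.0/4.827 = 127.4 m.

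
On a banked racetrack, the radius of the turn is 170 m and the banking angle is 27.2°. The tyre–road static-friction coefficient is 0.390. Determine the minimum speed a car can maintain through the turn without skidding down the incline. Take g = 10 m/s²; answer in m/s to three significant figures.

At the minimum speed, friction acts up the slope at its limiting value f = μN. Radially (horizontal, toward centre): N sinθ − μN cosθ = mv²/r. Vertically: N cosθ + μN sinθ = mg.
Dividing: v² = r g (sinθ − μcosθ)/(cosθ + μsinθ).
sinθ − μcosθ = 0.4571 − 0.390×0.8894 = 0.1102; cosθ + μsinθ = 0.8894 + 0.390×0.4571 = 1.068.
v² = 170 × 10.0 × 0.1102/1.068 = 175.5 m²/s², so v = 13.25 m/s.

13.2 m/s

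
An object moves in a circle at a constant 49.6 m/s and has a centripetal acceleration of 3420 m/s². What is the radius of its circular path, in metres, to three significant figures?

0.719 m

a_c = v²/r ⇒ r = v²/a_c = (49.6)²/3420 = 2460/3420 = 0.7193 m.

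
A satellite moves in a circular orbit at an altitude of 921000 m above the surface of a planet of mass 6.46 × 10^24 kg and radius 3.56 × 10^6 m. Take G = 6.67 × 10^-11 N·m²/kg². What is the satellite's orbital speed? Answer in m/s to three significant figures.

Orbital radius r = R + h = 3.56 × 10^6 + 921000 = 4.481 × 10^6 m.
Gravity supplies the centripetal force: G M m / r² = m v² / r, so v = √(GM/r).
v = √(6.67 × 10^-11 × 6.46 × 10^24 / 4.481 × 10^6) = √(9.616 × 10^7) = 9806 m/s.

9810 m/s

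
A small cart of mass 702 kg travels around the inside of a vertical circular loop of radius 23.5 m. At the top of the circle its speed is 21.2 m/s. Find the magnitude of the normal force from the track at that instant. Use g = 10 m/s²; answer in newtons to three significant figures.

6410 N

At the top, both N and the weight mg point inward (toward the centre), so N + mg = mv²/r.
N = m(v²/r − g) = 702 × ((21.2)²/23.5 − 10.0) = 702 × (19.13 − 10.0) = 702 × 9.125 = 6406 N.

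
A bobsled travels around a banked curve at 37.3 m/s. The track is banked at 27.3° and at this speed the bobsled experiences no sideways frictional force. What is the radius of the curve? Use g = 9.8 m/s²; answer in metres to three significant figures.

275 m

Frictionless banking: tanθ = v²/(rg), so r = v²/(g tanθ).
r = (37.3)²/(9.8 × tan 27.3°) = 1391/(9.8 × 0.5161) = 1391/5.058 = 275.1 m.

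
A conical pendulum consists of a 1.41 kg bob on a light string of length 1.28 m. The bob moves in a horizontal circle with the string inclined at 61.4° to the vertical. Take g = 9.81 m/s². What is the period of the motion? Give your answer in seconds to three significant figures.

1.57 s

r = L sinθ = 1.124 m. From T sinθ = mω²r and T cosθ = mg: tanθ = ω²r/g, so ω² = g tanθ / r = g/(L cosθ).
ω = √(g/(L cosθ)) = √(9.81/(1.28 × 0.4787)) = √16.01 = 4.001 rad/s.
Period = 2π/ω = 1.570 s.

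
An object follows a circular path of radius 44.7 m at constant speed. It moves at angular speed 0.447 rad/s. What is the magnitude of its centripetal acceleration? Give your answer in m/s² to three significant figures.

v = ωr = 0.447 × 44.7 = 19.98 m/s.
a_c = v²/r = (19.98)²/44.7 = 399.2/44.7 = 8.931 m/s².

8.93 m/s²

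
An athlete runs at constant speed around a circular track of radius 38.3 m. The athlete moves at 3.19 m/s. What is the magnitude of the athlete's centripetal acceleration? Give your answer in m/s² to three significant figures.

a_c = v²/r = (3.190)²/38.3 = 10.18/38.3 = 0.2657 m/s².

0.266 m/s²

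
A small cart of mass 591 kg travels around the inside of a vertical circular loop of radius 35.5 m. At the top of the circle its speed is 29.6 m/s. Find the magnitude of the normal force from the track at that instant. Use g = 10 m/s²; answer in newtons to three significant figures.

8680 N

At the top, both N and the weight mg point inward (toward the centre), so N + mg = mv²/r.
N = m(v²/r − g) = 591 × ((29.6)²/35.5 − 10.0) = 591 × (24.68 − 10.0) = 591 × 14.68 = 8676 N.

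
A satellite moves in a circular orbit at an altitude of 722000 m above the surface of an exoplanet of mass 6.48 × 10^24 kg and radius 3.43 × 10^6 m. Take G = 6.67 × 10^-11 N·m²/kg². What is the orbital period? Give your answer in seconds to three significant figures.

2560 s

r = R + h = 3.43 × 10^6 + 722000 = 4.152 × 10^6 m. Gravity provides the centripetal force: G M m / r² = m v² / r ⇒ v = √(GM/r) = 10200 m/s.
T = 2πr/v = 2π × 4.152 × 10^6 / 10200 = 2557 s.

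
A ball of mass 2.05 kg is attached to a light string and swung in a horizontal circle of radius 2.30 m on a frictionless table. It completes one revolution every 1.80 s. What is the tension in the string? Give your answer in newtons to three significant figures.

57.5 N

v = 2πr/T = 2π × 2.30/1.80 = 8.029 m/s.
The tension is the only horizontal force, so it supplies the full centripetal force: T = m v²/r = 2.05 × (8.029)²/2.30 = 2.05 × 64.46/2.30 = 57.45 N.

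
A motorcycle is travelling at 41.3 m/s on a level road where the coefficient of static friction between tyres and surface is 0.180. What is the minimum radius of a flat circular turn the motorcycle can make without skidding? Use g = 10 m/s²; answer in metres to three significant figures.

948 m

At the limit, μ_s m g = m v²/r, so r_min = v²/(μ_s g) = (41.3)²/(0.180 × 10.0) = 1706/1.800 = 947.6 m.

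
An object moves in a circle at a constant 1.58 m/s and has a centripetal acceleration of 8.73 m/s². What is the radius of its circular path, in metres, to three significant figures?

a_c = v²/r ⇒ r = v²/a_c = (1.58)²/8.73 = 2.496/8.73 = 0.2860 m.

0.286 m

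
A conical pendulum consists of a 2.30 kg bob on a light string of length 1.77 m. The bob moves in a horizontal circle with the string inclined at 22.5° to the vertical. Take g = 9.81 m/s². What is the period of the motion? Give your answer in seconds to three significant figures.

r = L sinθ = 0.6773 m. From T sinθ = mω²r and T cosθ = mg: tanθ = ω²r/g, so ω² = g tanθ / r = g/(L cosθ).
ω = √(g/(L cosθ)) = √(9.81/(1.77 × 0.9239)) = √5.999 = 2.449 rad/s.
Period = 2π/ω = 2.565 s.

2.57 s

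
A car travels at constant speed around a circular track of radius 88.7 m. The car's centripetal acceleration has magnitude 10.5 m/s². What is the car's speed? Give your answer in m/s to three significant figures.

30.5 m/s

a_c = v²/r ⇒ v = √(a_c · r) = √(10.5 × 88.7) = √931.4 = 30.52 m/s.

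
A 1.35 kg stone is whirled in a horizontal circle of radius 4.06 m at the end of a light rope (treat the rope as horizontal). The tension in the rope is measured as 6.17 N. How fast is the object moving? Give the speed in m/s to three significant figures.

T = m v²/r ⇒ v = √(T r / m) = √(6.17 × 4.06 / 1.35) = √18.56 = 4.308 m/s.

4.31 m/s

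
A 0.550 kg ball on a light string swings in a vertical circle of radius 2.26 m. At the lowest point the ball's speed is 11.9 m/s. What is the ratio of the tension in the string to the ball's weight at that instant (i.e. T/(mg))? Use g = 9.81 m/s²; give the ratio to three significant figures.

7.39

At the bottom, T − mg = mv²/r, so T = m(v²/r + g) and T/(mg) = v²/(rg) + 1 = (11.9)²/(2.26 × 9.81) + 1 = 6.387 + 1 = 7.387.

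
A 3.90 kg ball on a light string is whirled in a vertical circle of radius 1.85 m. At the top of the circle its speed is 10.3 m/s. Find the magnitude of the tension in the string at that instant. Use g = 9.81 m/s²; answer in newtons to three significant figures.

At the top, both T and the weight mg point inward (toward the centre), so T + mg = mv²/r.
T = m(v²/r − g) = 3.90 × ((10.3)²/1.85 − 9.81) = 3.90 × (57.35 − 9.81) = 3.90 × 47.54 = 185.4 N.

185 N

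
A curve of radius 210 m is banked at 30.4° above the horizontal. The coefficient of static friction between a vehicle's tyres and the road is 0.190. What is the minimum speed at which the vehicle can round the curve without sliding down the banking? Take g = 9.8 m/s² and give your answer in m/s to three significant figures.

At the minimum speed, friction acts up the slope at its limiting value f = μN. Radially (horizontal, toward centre): N sinθ − μN cosθ = mv²/r. Vertically: N cosθ + μN sinθ = mg.
Dividing: v² = r g (sinθ − μcosθ)/(cosθ + μsinθ).
sinθ − μcosθ = 0.5060 − 0.190×0.8625 = 0.3422; cosθ + μsinθ = 0.8625 + 0.190×0.5060 = 0.9587.
v² = 210 × 9.8 × 0.3422/0.9587 = 734.5 m²/s², so v = 27.10 m/s.

27.1 m/s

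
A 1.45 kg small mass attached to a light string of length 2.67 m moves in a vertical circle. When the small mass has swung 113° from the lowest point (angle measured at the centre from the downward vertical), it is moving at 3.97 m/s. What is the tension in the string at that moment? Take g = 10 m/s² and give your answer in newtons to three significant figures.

Take the radial direction toward the centre of the circle as positive. The component of the weight along the string toward the centre is −mg cos φ (φ measured from the bottom), so Newton's second law along the string gives T − mg cos φ = m v²/r.
cos 113° = -0.3907, so T = m(v²/r + g cos φ) = 1.45 × ((3.97)²/2.67 + 10.0 × -0.3907) = 1.45 × (5.903 + (-3.907)) = 1.45 × 1.996 = 2.894 N.

2.89 N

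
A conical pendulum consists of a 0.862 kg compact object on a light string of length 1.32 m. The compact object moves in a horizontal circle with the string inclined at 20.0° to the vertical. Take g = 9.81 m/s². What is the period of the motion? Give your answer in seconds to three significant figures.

2.23 s

r = L sinθ = 0.4515 m. From T sinθ = mω²r and T cosθ = mg: tanθ = ω²r/g, so ω² = g tanθ / r = g/(L cosθ).
ω = √(g/(L cosθ)) = √(9.81/(1.32 × 0.9397)) = √7.909 = 2.812 rad/s.
Period = 2π/ω = 2.234 s.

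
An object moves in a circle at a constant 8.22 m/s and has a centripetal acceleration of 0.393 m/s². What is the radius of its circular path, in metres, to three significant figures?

a_c = v²/r ⇒ r = v²/a_c = (8.22)²/0.393 = 67.57/0.393 = 171.9 m.

172 m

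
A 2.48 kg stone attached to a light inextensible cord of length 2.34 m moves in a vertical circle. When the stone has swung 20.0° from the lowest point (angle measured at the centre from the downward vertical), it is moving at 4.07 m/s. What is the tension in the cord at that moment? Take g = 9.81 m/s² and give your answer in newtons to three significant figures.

Take the radial direction toward the centre of the circle as positive. The component of the weight along the string toward the centre is −mg cos φ (φ measured from the bottom), so Newton's second law along the string gives T − mg cos φ = m v²/r.
cos 20.0° = 0.9397, so T = m(v²/r + g cos φ) = 2.48 × ((4.07)²/2.34 + 9.81 × 0.9397) = 2.48 × (7.079 + (9.218)) = 2.48 × 16.30 = 40.42 N.

40.4 N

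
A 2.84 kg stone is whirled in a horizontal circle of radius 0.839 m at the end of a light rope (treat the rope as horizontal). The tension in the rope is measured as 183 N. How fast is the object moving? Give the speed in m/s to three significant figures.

7.35 m/s

T = m v²/r ⇒ v = √(T r / m) = √(183 × 0.839 / 2.84) = √54.06 = 7.353 m/s.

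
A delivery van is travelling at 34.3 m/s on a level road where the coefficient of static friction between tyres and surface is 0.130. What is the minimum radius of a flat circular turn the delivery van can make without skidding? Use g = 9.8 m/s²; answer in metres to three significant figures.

923 m

At the limit, μ_s m g = m v²/r, so r_min = v²/(μ_s g) = (34.3)²/(0.130 × 9.8) = 1176/1.274 = 923.5 m.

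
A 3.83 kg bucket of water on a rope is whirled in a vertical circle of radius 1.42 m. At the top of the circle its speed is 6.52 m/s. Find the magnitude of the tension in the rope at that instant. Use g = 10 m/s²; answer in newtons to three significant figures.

At the top, both T and the weight mg point inward (toward the centre), so T + mg = mv²/r.
T = m(v²/r − g) = 3.83 × ((6.52)²/1.42 − 10.0) = 3.83 × (29.94 − 10.0) = 3.83 × 19.94 = 76.36 N.

76.4 N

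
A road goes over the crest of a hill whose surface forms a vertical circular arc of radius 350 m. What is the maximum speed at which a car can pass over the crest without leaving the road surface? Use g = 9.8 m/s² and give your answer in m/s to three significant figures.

At the crest the centre of the circle is below the car, so the net downward (centripetal) force is mg − N = mv²/r.
The car leaves the road when N → 0, giving v_max = √(g r) = √(9.8 × 350) = 58.57 m/s.

58.6 m/s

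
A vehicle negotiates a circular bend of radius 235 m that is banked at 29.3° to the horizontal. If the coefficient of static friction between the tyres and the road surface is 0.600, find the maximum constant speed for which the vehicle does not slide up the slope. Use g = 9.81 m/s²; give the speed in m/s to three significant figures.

At the maximum speed, friction acts down the slope at its limiting value f = μN. Radially (horizontal, toward centre): N sinθ + μN cosθ = mv²/r. Vertically: N cosθ − μN sinθ = mg.
Dividing: v² = r g (sinθ + μcosθ)/(cosθ − μsinθ).
sinθ + μcosθ = 0.4894 + 0.600×0.8721 = 1.013; cosθ − μsinθ = 0.8721 − 0.600×0.4894 = 0.5784.
v² = 235 × 9.81 × 1.013/0.5784 = 4036 m²/s², so v = 63.53 m/s.

63.5 m/s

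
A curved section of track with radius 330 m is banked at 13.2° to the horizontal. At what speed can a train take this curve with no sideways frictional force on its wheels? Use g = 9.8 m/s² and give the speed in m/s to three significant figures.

On a frictionless banked curve, N sinθ = mv²/r and N cosθ = mg, so tanθ = v²/(rg).
v = √(r g tanθ) = √(330 × 9.8 × tan 13.2°) = √(330 × 9.8 × 0.2345) = √758.5 = 27.54 m/s.

27.5 m/s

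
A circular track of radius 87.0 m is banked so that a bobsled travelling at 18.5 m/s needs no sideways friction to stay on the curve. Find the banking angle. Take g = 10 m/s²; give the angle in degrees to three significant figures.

For a frictionless banked turn: horizontally N sinθ = mv²/r and vertically N cosθ = mg.
Dividing: tanθ = v²/(r g) = (18.5)²/(87.0 × 10.0) = 342.2/870.0 = 0.3934.
θ = arctan(0.3934) = 21.47°.

21.5°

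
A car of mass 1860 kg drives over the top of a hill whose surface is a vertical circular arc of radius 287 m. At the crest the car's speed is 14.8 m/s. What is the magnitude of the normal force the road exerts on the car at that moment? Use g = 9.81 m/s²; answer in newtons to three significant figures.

At the crest the centripetal acceleration points downward (toward the centre of the arc), so mg − N = mv²/r.
N = m(g − v²/r) = 1860 × (9.81 − (14.8)²/287) = 1860 × (9.81 − 0.7632) = 1860 × 9.047 = 16830 N.

16800 N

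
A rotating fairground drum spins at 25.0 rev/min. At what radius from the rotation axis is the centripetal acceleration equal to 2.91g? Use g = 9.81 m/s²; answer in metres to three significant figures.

ω = 25.0 rev/min × 2π/60 = 2.618 rad/s.
a_c = ω²r = 2.91g ⇒ r = 2.91 × 9.81 / (2.618)² = 28.55/6.854 = 4.165 m.

4.17 m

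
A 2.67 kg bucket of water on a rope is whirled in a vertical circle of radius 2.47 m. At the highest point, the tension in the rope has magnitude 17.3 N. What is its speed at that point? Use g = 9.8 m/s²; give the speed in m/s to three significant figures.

6.34 m/s

At the top, T + mg = mv²/r, so v = √(r(T/m + g)) = √(2.47 × (17.3/2.67 + 9.8)) = √(2.47 × 16.28) = √40.21 = 6.341 m/s.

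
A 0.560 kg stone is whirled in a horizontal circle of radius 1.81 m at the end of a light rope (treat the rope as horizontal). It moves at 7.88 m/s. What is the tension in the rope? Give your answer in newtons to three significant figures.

19.2 N

The tension is the only horizontal force, so it supplies the full centripetal force: T = m v²/r = 0.560 × (7.880)²/1.81 = 0.560 × 62.09/1.81 = 19.21 N.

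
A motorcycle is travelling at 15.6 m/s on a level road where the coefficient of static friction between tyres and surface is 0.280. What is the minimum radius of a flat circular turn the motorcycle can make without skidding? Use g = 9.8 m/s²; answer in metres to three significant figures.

88.7 m

At the limit, μ_s m g = m v²/r, so r_min = v²/(μ_s g) = (15.6)²/(0.280 × 9.8) = 243.4/2.744 = 88.69 m.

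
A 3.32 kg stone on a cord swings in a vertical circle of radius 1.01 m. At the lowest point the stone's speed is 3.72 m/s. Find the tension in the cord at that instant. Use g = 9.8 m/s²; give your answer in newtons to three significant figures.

At the lowest point, T points up (toward the centre) and the weight mg points down (away from the centre), so the net inward force is T − mg = mv²/r.
T = m(v²/r + g) = 3.32 × ((3.72)²/1.01 + 9.8) = 3.32 × (13.70 + 9.8) = 3.32 × 23.50 = 78.02 N.

78.0 N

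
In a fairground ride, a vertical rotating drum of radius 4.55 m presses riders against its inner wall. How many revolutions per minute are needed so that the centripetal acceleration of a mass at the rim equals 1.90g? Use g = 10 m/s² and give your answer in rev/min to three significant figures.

Require ω²r = 1.90g, so ω = √(1.90 × 10.0/4.55) = 2.043 rad/s.
In rev/min: ω × 60/(2π) = 2.043 × 60/(2π) = 19.51 rev/min.

19.5 rev/min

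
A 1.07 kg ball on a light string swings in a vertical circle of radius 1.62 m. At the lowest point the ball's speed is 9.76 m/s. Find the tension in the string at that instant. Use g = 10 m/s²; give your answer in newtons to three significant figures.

At the lowest point, T points up (toward the centre) and the weight mg points down (away from the centre), so the net inward force is T − mg = mv²/r.
T = m(v²/r + g) = 1.07 × ((9.76)²/1.62 + 10.0) = 1.07 × (58.80 + 10.0) = 1.07 × 68.80 = 73.62 N.

73.6 N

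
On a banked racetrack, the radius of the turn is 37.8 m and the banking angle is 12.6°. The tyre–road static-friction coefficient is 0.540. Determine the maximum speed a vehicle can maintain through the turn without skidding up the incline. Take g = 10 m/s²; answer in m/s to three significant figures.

At the maximum speed, friction acts down the slope at its limiting value f = μN. Radially (horizontal, toward centre): N sinθ + μN cosθ = mv²/r. Vertically: N cosθ − μN sinθ = mg.
Dividing: v² = r g (sinθ + μcosθ)/(cosθ − μsinθ).
sinθ + μcosθ = 0.2181 + 0.540×0.9759 = 0.7451; cosθ − μsinθ = 0.9759 − 0.540×0.2181 = 0.8581.
v² = 37.8 × 10.0 × 0.7451/0.8581 = 328.2 m²/s², so v = 18.12 m/s.

18.1 m/s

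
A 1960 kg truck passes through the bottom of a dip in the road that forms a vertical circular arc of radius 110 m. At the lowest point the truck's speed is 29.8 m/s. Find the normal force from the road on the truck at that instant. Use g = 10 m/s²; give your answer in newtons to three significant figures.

At the lowest point, N points up (toward the centre) and the weight mg points down (away from the centre), so the net inward force is N − mg = mv²/r.
N = m(v²/r + g) = 1960 × ((29.8)²/110 + 10.0) = 1960 × (8.073 + 10.0) = 1960 × 18.07 = 35420 N.

35400 N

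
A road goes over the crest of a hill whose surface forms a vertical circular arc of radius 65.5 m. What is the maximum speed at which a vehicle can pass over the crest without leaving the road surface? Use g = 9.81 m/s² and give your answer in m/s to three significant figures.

At the crest the centre of the circle is below the vehicle, so the net downward (centripetal) force is mg − N = mv²/r.
The vehicle leaves the road when N → 0, giving v_max = √(g r) = √(9.81 × 65.5) = 25.35 m/s.

25.3 m/s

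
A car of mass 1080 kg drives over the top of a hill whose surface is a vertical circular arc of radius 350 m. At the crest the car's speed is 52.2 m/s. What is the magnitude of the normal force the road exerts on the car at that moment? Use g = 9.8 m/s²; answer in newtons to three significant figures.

At the crest the centripetal acceleration points downward (toward the centre of the arc), so mg − N = mv²/r.
N = m(g − v²/r) = 1080 × (9.8 − (52.2)²/350) = 1080 × (9.8 − 7.785) = 1080 × 2.015 = 2176 N.

2180 N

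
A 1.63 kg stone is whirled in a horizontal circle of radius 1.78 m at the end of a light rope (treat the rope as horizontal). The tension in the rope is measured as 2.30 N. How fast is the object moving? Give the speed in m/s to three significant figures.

1.58 m/s

T = m v²/r ⇒ v = √(T r / m) = √(2.30 × 1.78 / 1.63) = √2.512 = 1.585 m/s.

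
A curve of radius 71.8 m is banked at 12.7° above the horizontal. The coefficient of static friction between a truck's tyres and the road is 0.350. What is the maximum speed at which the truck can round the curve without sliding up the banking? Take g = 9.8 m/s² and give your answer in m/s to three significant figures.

21.0 m/s

At the maximum speed, friction acts down the slope at its limiting value f = μN. Radially (horizontal, toward centre): N sinθ + μN cosθ = mv²/r. Vertically: N cosθ − μN sinθ = mg.
Dividing: v² = r g (sinθ + μcosθ)/(cosθ − μsinθ).
sinθ + μcosθ = 0.2198 + 0.350×0.9755 = 0.5613; cosθ − μsinθ = 0.9755 − 0.350×0.2198 = 0.8986.
v² = 71.8 × 9.8 × 0.5613/0.8986 = 439.5 m²/s², so v = 20.96 m/s.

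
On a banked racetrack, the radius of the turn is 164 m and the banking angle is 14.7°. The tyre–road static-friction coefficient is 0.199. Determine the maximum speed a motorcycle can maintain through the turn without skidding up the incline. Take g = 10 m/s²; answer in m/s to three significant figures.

28.3 m/s

At the maximum speed, friction acts down the slope at its limiting value f = μN. Radially (horizontal, toward centre): N sinθ + μN cosθ = mv²/r. Vertically: N cosθ − μN sinθ = mg.
Dividing: v² = r g (sinθ + μcosθ)/(cosθ − μsinθ).
sinθ + μcosθ = 0.2538 + 0.199×0.9673 = 0.4462; cosθ − μsinθ = 0.9673 − 0.199×0.2538 = 0.9168.
v² = 164 × 10.0 × 0.4462/0.9168 = 798.3 m²/s², so v = 28.25 m/s.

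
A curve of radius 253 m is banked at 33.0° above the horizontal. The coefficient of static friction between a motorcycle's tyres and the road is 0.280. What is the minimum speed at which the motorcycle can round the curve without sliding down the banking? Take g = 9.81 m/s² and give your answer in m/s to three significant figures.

At the minimum speed, friction acts up the slope at its limiting value f = μN. Radially (horizontal, toward centre): N sinθ − μN cosθ = mv²/r. Vertically: N cosθ + μN sinθ = mg.
Dividing: v² = r g (sinθ − μcosθ)/(cosθ + μsinθ).
sinθ − μcosθ = 0.5446 − 0.280×0.8387 = 0.3098; cosθ + μsinθ = 0.8387 + 0.280×0.5446 = 0.9912.
v² = 253 × 9.81 × 0.3098/0.9912 = 775.8 m²/s², so v = 27.85 m/s.

27.9 m/s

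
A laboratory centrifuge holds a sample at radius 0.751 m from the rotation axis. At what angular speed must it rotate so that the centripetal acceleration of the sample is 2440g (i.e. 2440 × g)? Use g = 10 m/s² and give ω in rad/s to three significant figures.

Centripetal acceleration a_c = ω²r. Setting ω²r = 2440g:
ω = √(2440g / r) = √(2440 × 10.0 / 0.751) = √32490 = 180.2 rad/s.

180 rad/s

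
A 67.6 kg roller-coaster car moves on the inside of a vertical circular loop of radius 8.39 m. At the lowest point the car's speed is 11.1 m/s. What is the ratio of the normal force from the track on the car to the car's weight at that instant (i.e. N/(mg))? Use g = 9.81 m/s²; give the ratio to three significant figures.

2.50

At the bottom, N − mg = mv²/r, so N = m(v²/r + g) and N/(mg) = v²/(rg) + 1 = (11.1)²/(8.39 × 9.81) + 1 = 1.497 + 1 = 2.497.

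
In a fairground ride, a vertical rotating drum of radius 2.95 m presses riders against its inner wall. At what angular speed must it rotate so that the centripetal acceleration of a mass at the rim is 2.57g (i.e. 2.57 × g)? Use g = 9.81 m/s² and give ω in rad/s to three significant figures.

2.92 rad/s

Centripetal acceleration a_c = ω²r. Setting ω²r = 2.57g:
ω = √(2.57g / r) = √(2.57 × 9.81 / 2.95) = √8.546 = 2.923 rad/s.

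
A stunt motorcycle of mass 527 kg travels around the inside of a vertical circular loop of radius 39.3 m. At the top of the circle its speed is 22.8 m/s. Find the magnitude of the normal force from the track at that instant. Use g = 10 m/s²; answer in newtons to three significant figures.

At the top, both N and the weight mg point inward (toward the centre), so N + mg = mv²/r.
N = m(v²/r − g) = 527 × ((22.8)²/39.3 − 10.0) = 527 × (13.23 − 10.0) = 527 × 3.227 = 1701 N.

1700 N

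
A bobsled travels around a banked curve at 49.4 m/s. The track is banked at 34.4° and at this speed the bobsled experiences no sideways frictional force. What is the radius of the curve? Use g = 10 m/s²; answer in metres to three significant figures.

356 m

Frictionless banking: tanθ = v²/(rg), so r = v²/(g tanθ).
r = (49.4)²/(10.0 × tan 34.4°) = 2440/(10.0 × 0.6847) = 2440/6.847 = 356.4 m.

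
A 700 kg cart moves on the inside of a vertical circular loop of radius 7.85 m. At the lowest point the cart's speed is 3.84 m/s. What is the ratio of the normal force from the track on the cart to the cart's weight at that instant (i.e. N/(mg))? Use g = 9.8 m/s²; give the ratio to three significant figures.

At the bottom, N − mg = mv²/r, so N = m(v²/r + g) and N/(mg) = v²/(rg) + 1 = (3.84)²/(7.85 × 9.8) + 1 = 0.1917 + 1 = 1.192.

1.19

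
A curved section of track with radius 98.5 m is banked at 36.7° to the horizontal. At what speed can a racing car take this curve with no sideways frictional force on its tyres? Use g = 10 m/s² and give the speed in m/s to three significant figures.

27.1 m/s

On a frictionless banked curve, N sinθ = mv²/r and N cosθ = mg, so tanθ = v²/(rg).
v = √(r g tanθ) = √(98.5 × 10.0 × tan 36.7°) = √(98.5 × 10.0 × 0.7454) = √734.2 = 27.10 m/s.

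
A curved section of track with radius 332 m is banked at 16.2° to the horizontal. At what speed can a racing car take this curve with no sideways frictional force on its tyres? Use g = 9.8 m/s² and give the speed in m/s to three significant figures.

30.7 m/s

On a frictionless banked curve, N sinθ = mv²/r and N cosθ = mg, so tanθ = v²/(rg).
v = √(r g tanθ) = √(332 × 9.8 × tan 16.2°) = √(332 × 9.8 × 0.2905) = √945.3 = 30.75 m/s.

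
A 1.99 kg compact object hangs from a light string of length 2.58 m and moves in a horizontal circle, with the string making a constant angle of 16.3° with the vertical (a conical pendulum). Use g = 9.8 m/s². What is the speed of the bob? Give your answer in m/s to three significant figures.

The radius of the circle is r = L sinθ = 2.58 × sin 16.3° = 0.7241 m.
Horizontally T sinθ = mv²/r and vertically T cosθ = mg, so tanθ = v²/(rg).
v = √(r g tanθ) = √(0.7241 × 9.8 × 0.2924) = √2.075 = 1.441 m/s.

1.44 m/s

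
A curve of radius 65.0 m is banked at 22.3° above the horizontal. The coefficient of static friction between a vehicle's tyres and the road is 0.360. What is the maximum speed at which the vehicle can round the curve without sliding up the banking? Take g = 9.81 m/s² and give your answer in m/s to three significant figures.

At the maximum speed, friction acts down the slope at its limiting value f = μN. Radially (horizontal, toward centre): N sinθ + μN cosθ = mv²/r. Vertically: N cosθ − μN sinθ = mg.
Dividing: v² = r g (sinθ + μcosθ)/(cosθ − μsinθ).
sinθ + μcosθ = 0.3795 + 0.360×0.9252 = 0.7125; cosθ − μsinθ = 0.9252 − 0.360×0.3795 = 0.7886.
v² = 65.0 × 9.81 × 0.7125/0.7886 = 576.1 m²/s², so v = 24.00 m/s.

24.0 m/s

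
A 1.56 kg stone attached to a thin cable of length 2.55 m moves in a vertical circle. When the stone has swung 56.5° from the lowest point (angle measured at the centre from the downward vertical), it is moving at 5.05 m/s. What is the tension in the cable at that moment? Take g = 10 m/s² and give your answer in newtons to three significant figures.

24.2 N

Take the radial direction toward the centre of the circle as positive. The component of the weight along the string toward the centre is −mg cos φ (φ measured from the bottom), so Newton's second law along the string gives T − mg cos φ = m v²/r.
cos 56.5° = 0.5519, so T = m(v²/r + g cos φ) = 1.56 × ((5.05)²/2.55 + 10.0 × 0.5519) = 1.56 × (10.00 + (5.519)) = 1.56 × 15.52 = 24.21 N.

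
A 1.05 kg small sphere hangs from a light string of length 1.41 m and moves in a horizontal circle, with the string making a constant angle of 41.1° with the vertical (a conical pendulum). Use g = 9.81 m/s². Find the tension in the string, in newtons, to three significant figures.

Vertically the bob has no acceleration, so T cosθ = mg.
T = mg/cosθ = 1.05 × 9.81 / cos 41.1° = 10.30/0.7536 = 13.67 N.

13.7 N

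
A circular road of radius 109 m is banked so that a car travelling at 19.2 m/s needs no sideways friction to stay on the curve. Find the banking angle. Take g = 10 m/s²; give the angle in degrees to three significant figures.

18.7°

With no friction, the horizontal component of the normal force provides the centripetal force: N sinθ = mv²/r, while N cosθ = mg vertically.
Dividing: tanθ = v²/(r g) = (19.2)²/(109 × 10.0) = 368.6/1090 = 0.3382.
θ = arctan(0.3382) = 18.69°.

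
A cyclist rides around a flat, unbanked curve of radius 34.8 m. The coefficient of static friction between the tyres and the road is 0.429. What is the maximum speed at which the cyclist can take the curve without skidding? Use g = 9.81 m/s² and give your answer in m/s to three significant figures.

12.1 m/s

On a flat curve, static friction is the only horizontal force, so it must supply the full centripetal force: μ_s m g = m v²/r.
Mass cancels: v_max = √(μ_s g r) = √(0.429 × 9.81 × 34.8) = √146.5 = 12.10 m/s.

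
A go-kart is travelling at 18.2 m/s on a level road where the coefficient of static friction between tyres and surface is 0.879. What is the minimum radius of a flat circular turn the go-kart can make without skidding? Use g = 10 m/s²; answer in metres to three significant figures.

At the limit, μ_s m g = m v²/r, so r_min = v²/(μ_s g) = (18.2)²/(0.879 × 10.0) = 331.2/8.790 = 37.68 m.

37.7 m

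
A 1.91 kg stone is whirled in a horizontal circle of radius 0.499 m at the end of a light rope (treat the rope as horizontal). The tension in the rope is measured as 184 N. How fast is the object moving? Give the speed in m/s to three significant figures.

T = m v²/r ⇒ v = √(T r / m) = √(184 × 0.499 / 1.91) = √48.07 = 6.933 m/s.

6.93 m/s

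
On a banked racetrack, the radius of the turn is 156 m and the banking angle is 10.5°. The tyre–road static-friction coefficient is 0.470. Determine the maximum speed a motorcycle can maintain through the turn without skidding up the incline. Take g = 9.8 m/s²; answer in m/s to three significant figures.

At the maximum speed, friction acts down the slope at its limiting value f = μN. Radially (horizontal, toward centre): N sinθ + μN cosθ = mv²/r. Vertically: N cosθ − μN sinθ = mg.
Dividing: v² = r g (sinθ + μcosθ)/(cosθ − μsinθ).
sinθ + μcosθ = 0.1822 + 0.470×0.9833 = 0.6444; cosθ − μsinθ = 0.9833 − 0.470×0.1822 = 0.8976.
v² = 156 × 9.8 × 0.6444/0.8976 = 1097 m²/s², so v = 33.13 m/s.

33.1 m/s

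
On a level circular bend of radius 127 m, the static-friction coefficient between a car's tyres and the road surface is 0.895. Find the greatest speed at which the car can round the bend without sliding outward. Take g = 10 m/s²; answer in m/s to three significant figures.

On a flat curve, static friction is the only horizontal force, so it must supply the full centripetal force: μ_s m g = m v²/r.
Mass cancels: v_max = √(μ_s g r) = √(0.895 × 10.0 × 127) = √1137 = 33.71 m/s.

33.7 m/s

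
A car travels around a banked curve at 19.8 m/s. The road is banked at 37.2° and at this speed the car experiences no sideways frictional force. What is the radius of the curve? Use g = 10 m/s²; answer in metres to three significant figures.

51.6 m

Frictionless banking: tanθ = v²/(rg), so r = v²/(g tanθ).
r = (19.8)²/(10.0 × tan 37.2°) = 392.0/(10.0 × 0.7590) = 392.0/7.590 = 51.65 m.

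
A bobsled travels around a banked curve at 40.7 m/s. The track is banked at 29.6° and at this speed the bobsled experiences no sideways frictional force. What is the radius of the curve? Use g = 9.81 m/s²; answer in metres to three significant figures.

297 m

Frictionless banking: tanθ = v²/(rg), so r = v²/(g tanθ).
r = (40.7)²/(9.81 × tan 29.6°) = 1656/(9.81 × 0.5681) = 1656/5.573 = 297.2 m.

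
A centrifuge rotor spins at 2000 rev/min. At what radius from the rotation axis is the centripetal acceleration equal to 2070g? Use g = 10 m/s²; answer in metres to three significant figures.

ω = 2000 rev/min × 2π/60 = 209.4 rad/s.
a_c = ω²r = 2070g ⇒ r = 2070 × 10.0 / (209.4)² = 20700/43860 = 0.4719 m.

0.472 m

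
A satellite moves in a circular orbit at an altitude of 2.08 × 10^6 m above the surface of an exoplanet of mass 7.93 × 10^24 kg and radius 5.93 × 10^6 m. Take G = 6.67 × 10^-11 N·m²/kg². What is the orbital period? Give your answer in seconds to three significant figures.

r = R + h = 5.93 × 10^6 + 2.08 × 10^6 = 8.010 × 10^6 m. Gravity provides the centripetal force: G M m / r² = m v² / r ⇒ v = √(GM/r) = 8126 m/s.
T = 2πr/v = 2π × 8.010 × 10^6 / 8126 = 6193 s.

6190 s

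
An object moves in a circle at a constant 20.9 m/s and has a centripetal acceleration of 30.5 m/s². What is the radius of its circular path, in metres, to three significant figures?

14.3 m

a_c = v²/r ⇒ r = v²/a_c = (20.9)²/30.5 = 436.8/30.5 = 14.32 m.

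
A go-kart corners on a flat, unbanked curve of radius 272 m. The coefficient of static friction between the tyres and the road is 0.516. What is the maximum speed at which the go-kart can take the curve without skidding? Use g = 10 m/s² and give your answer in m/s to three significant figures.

37.5 m/s

Friction provides the centripetal force on a flat curve. At maximum speed it is at its limiting value: μ_s m g = m v²/r.
Mass cancels: v_max = √(μ_s g r) = √(0.516 × 10.0 × 272) = √1404 = 37.46 m/s.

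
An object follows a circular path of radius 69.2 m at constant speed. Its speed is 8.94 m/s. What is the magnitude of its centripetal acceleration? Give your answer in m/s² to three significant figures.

a_c = v²/r = (8.940)²/69.2 = 79.92/69.2 = 1.155 m/s².

1.15 m/s²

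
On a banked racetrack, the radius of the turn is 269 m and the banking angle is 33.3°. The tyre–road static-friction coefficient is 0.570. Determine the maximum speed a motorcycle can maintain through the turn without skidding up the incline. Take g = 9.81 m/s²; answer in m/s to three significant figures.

71.9 m/s

At the maximum speed, friction acts down the slope at its limiting value f = μN. Radially (horizontal, toward centre): N sinθ + μN cosθ = mv²/r. Vertically: N cosθ − μN sinθ = mg.
Dividing: v² = r g (sinθ + μcosθ)/(cosθ − μsinθ).
sinθ + μcosθ = 0.5490 + 0.570×0.8358 = 1.025; cosθ − μsinθ = 0.8358 − 0.570×0.5490 = 0.5229.
v² = 269 × 9.81 × 1.025/0.5229 = 5175 m²/s², so v = 71.94 m/s.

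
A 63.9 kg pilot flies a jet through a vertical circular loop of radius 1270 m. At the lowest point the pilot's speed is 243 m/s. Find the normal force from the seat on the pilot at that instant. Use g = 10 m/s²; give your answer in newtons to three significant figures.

At the lowest point, N points up (toward the centre) and the weight mg points down (away from the centre), so the net inward force is N − mg = mv²/r.
N = m(v²/r + g) = 63.9 × ((243)²/1270 + 10.0) = 63.9 × (46.50 + 10.0) = 63.9 × 56.50 = 3610 N.

3610 N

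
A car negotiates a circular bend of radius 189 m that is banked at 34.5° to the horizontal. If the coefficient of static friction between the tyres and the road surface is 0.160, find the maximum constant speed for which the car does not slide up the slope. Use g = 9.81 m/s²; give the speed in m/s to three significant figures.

At the maximum speed, friction acts down the slope at its limiting value f = μN. Radially (horizontal, toward centre): N sinθ + μN cosθ = mv²/r. Vertically: N cosθ − μN sinθ = mg.
Dividing: v² = r g (sinθ + μcosθ)/(cosθ − μsinθ).
sinθ + μcosθ = 0.5664 + 0.160×0.8241 = 0.6983; cosθ − μsinθ = 0.8241 − 0.160×0.5664 = 0.7335.
v² = 189 × 9.81 × 0.6983/0.7335 = 1765 m²/s², so v = 42.01 m/s.

42.0 m/s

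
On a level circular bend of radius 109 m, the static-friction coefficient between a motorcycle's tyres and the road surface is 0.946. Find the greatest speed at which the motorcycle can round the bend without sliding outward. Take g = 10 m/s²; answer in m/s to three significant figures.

Friction provides the centripetal force on a flat curve. At maximum speed it is at its limiting value: μ_s m g = m v²/r.
Mass cancels: v_max = √(μ_s g r) = √(0.946 × 10.0 × 109) = √1031 = 32.11 m/s.

32.1 m/s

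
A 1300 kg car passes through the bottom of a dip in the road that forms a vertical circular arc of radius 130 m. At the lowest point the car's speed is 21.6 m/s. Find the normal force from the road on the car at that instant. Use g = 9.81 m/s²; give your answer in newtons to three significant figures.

17400 N

At the lowest point, N points up (toward the centre) and the weight mg points down (away from the centre), so the net inward force is N − mg = mv²/r.
N = m(v²/r + g) = 1300 × ((21.6)²/130 + 9.81) = 1300 × (3.589 + 9.81) = 1300 × 13.40 = 17420 N.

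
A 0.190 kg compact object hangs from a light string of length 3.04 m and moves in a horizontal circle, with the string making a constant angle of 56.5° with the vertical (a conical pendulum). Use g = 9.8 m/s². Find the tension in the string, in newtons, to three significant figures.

Vertically the bob has no acceleration, so T cosθ = mg.
T = mg/cosθ = 0.190 × 9.8 / cos 56.5° = 1.862/0.5519 = 3.374 N.

3.37 N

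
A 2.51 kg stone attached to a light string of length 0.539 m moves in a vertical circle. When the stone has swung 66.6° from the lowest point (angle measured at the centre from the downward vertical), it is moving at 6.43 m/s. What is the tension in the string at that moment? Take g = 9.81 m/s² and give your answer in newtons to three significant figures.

202 N

Take the radial direction toward the centre of the circle as positive. The component of the weight along the string toward the centre is −mg cos φ (φ measured from the bottom), so Newton's second law along the string gives T − mg cos φ = m v²/r.
cos 66.6° = 0.3971, so T = m(v²/r + g cos φ) = 2.51 × ((6.43)²/0.539 + 9.81 × 0.3971) = 2.51 × (76.71 + (3.896)) = 2.51 × 80.60 = 202.3 N.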